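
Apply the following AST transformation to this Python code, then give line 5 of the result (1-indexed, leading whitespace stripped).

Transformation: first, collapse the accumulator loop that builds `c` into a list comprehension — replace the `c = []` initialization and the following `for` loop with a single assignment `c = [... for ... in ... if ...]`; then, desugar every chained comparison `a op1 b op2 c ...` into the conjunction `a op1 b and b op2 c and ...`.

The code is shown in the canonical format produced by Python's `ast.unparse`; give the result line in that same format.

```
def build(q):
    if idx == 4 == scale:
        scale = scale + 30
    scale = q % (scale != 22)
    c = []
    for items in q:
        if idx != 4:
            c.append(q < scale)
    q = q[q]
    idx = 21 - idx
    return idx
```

c = [q < scale for items in q if idx != 4]

Transformed code:
def build(q):
    if idx == 4 and 4 == scale:
        scale = scale + 30
    scale = q % (scale != 22)
    c = [q < scale for items in q if idx != 4]
    q = q[q]
    idx = 21 - idx
    return idx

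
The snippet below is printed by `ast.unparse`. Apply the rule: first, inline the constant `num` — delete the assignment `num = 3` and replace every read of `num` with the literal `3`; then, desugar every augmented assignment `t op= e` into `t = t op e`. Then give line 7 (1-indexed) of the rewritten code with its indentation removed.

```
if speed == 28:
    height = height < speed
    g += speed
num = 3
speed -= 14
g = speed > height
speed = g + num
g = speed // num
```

g = speed // 3

Transformed code:
if speed == 28:
    height = height < speed
    g = g + speed
speed = speed - 14
g = speed > height
speed = g + 3
g = speed // 3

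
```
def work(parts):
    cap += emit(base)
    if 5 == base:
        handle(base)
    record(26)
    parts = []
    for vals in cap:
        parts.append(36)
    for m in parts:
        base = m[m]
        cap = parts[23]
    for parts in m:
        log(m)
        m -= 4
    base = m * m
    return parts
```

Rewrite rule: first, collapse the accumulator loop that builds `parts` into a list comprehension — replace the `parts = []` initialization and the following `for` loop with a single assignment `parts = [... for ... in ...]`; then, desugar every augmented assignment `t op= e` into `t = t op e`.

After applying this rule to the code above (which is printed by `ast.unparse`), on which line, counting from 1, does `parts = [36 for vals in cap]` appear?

6

Transformed code:
def work(parts):
    cap = cap + emit(base)
    if 5 == base:
        handle(base)
    record(26)
    parts = [36 for vals in cap]
    for m in parts:
        base = m[m]
        cap = parts[23]
    for parts in m:
        log(m)
        m = m - 4
    base = m * m
    return parts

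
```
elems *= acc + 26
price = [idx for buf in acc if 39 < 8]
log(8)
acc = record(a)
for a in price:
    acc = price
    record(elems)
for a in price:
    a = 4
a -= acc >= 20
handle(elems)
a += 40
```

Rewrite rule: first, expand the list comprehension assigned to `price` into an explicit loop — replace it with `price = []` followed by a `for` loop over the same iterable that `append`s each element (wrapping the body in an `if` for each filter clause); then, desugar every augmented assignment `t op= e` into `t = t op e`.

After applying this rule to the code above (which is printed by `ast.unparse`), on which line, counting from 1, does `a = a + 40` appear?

Transformed code:
elems = elems * (acc + 26)
price = []
for buf in acc:
    if 39 < 8:
        price.append(idx)
log(8)
acc = record(a)
for a in price:
    acc = price
    record(elems)
for a in price:
    a = 4
a = a - (acc >= 20)
handle(elems)
a = a + 40

15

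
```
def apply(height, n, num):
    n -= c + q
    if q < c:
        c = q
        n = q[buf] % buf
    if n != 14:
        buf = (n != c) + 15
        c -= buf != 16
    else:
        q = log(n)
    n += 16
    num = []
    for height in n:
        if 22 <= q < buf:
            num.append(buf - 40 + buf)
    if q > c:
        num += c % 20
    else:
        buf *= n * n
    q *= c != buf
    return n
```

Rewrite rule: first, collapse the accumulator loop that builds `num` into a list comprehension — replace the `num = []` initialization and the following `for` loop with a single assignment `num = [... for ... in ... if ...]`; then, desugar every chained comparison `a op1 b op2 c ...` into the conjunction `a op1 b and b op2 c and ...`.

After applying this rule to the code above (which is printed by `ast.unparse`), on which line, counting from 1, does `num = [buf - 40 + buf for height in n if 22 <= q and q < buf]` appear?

12

Transformed code:
def apply(height, n, num):
    n -= c + q
    if q < c:
        c = q
        n = q[buf] % buf
    if n != 14:
        buf = (n != c) + 15
        c -= buf != 16
    else:
        q = log(n)
    n += 16
    num = [buf - 40 + buf for height in n if 22 <= q and q < buf]
    if q > c:
        num += c % 20
    else:
        buf *= n * n
    q *= c != buf
    return n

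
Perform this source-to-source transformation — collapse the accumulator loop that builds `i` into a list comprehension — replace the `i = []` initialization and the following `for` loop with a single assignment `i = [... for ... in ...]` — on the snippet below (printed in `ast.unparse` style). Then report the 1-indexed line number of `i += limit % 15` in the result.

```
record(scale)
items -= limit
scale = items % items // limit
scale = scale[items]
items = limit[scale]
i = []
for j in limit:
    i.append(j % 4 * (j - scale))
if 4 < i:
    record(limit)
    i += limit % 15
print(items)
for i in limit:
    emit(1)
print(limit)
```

9

Transformed code:
record(scale)
items -= limit
scale = items % items // limit
scale = scale[items]
items = limit[scale]
i = [j % 4 * (j - scale) for j in limit]
if 4 < i:
    record(limit)
    i += limit % 15
print(items)
for i in limit:
    emit(1)
print(limit)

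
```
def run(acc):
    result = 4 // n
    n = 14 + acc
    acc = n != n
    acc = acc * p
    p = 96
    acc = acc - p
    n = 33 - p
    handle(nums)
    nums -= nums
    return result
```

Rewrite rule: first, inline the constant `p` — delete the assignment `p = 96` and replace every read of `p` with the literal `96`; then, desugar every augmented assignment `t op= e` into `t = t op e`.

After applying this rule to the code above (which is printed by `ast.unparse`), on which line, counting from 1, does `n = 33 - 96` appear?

Transformed code:
def run(acc):
    result = 4 // n
    n = 14 + acc
    acc = n != n
    acc = acc * 96
    acc = acc - 96
    n = 33 - 96
    handle(nums)
    nums = nums - nums
    return result

7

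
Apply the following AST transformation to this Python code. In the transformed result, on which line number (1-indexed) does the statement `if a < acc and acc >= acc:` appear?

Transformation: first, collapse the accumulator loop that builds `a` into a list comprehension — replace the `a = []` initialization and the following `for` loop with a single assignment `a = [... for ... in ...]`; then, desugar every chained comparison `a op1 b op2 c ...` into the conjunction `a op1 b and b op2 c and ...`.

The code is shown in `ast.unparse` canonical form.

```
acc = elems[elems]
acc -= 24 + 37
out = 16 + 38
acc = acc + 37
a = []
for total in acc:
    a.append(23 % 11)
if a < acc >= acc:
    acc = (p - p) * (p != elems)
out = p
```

Transformed code:
acc = elems[elems]
acc -= 24 + 37
out = 16 + 38
acc = acc + 37
a = [23 % 11 for total in acc]
if a < acc and acc >= acc:
    acc = (p - p) * (p != elems)
out = p

6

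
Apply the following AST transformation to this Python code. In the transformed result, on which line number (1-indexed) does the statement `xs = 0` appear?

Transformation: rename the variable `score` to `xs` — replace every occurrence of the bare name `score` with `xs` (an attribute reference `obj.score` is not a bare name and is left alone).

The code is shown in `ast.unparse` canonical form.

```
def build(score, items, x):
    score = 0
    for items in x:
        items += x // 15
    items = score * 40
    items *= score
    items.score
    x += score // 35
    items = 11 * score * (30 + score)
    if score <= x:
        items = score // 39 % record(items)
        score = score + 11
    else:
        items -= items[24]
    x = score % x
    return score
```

Transformed code:
def build(xs, items, x):
    xs = 0
    for items in x:
        items += x // 15
    items = xs * 40
    items *= xs
    items.score
    x += xs // 35
    items = 11 * xs * (30 + xs)
    if xs <= x:
        items = xs // 39 % record(items)
        xs = xs + 11
    else:
        items -= items[24]
    x = xs % x
    return xs

2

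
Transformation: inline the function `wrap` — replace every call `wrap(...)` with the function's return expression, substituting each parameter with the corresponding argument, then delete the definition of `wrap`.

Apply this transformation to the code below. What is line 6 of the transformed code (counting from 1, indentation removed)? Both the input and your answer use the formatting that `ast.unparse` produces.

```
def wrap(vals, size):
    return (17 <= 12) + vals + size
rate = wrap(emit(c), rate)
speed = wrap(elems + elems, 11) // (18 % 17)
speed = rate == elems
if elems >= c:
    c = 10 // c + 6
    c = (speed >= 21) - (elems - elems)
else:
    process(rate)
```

Transformed code:
rate = (17 <= 12) + emit(c) + rate
speed = ((17 <= 12) + (elems + elems) + 11) // (18 % 17)
speed = rate == elems
if elems >= c:
    c = 10 // c + 6
    c = (speed >= 21) - (elems - elems)
else:
    process(rate)

c = (speed >= 21) - (elems - elems)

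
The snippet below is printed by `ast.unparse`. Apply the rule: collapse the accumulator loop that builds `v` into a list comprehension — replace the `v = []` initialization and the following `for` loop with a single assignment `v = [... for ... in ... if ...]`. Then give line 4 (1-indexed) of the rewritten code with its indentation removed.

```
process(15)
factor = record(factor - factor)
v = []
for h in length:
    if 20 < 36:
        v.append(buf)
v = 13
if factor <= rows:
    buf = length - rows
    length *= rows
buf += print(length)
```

Transformed code:
process(15)
factor = record(factor - factor)
v = [buf for h in length if 20 < 36]
v = 13
if factor <= rows:
    buf = length - rows
    length *= rows
buf += print(length)

v = 13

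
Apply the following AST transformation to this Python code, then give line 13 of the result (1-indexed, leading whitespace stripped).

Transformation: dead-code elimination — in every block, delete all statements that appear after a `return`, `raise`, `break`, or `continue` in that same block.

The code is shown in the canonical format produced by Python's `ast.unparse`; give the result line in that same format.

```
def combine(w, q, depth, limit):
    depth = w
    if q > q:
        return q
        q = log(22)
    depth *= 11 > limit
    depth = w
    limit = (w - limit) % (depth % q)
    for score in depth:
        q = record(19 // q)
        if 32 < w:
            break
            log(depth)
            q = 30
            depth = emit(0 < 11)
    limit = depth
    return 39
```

Transformed code:
def combine(w, q, depth, limit):
    depth = w
    if q > q:
        return q
    depth *= 11 > limit
    depth = w
    limit = (w - limit) % (depth % q)
    for score in depth:
        q = record(19 // q)
        if 32 < w:
            break
    limit = depth
    return 39

return 39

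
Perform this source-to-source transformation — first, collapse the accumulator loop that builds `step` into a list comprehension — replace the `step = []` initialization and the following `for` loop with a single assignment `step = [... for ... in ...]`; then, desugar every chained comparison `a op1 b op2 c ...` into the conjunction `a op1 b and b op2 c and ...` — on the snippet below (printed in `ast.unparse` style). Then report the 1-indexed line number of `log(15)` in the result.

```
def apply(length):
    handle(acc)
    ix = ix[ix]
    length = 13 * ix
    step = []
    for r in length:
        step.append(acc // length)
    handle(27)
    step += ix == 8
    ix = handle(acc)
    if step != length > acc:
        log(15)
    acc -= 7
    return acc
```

10

Transformed code:
def apply(length):
    handle(acc)
    ix = ix[ix]
    length = 13 * ix
    step = [acc // length for r in length]
    handle(27)
    step += ix == 8
    ix = handle(acc)
    if step != length and length > acc:
        log(15)
    acc -= 7
    return acc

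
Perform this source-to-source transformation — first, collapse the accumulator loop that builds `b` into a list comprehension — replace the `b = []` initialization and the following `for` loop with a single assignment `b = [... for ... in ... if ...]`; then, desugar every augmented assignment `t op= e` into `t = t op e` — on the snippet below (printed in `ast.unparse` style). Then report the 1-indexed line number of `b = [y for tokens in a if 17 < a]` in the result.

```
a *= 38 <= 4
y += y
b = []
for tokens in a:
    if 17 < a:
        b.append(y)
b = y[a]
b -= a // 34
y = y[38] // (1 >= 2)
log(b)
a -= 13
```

3

Transformed code:
a = a * (38 <= 4)
y = y + y
b = [y for tokens in a if 17 < a]
b = y[a]
b = b - a // 34
y = y[38] // (1 >= 2)
log(b)
a = a - 13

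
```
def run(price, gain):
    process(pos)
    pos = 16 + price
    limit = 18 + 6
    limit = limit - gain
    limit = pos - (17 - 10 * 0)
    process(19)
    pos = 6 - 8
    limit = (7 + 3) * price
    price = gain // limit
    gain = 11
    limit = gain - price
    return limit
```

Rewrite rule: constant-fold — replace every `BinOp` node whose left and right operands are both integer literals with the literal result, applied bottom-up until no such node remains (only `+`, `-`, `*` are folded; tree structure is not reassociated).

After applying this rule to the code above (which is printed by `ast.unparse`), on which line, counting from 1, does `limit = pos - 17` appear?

6

Transformed code:
def run(price, gain):
    process(pos)
    pos = 16 + price
    limit = 24
    limit = limit - gain
    limit = pos - 17
    process(19)
    pos = -2
    limit = 10 * price
    price = gain // limit
    gain = 11
    limit = gain - price
    return limit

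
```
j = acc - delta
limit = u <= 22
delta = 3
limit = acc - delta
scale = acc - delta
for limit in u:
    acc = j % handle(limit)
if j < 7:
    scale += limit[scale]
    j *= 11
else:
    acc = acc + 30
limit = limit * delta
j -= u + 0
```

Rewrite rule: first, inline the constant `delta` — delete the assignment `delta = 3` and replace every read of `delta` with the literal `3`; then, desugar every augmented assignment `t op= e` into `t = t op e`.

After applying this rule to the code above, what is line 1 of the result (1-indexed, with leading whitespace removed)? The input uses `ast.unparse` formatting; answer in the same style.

j = acc - 3

Transformed code:
j = acc - 3
limit = u <= 22
limit = acc - 3
scale = acc - 3
for limit in u:
    acc = j % handle(limit)
if j < 7:
    scale = scale + limit[scale]
    j = j * 11
else:
    acc = acc + 30
limit = limit * 3
j = j - (u + 0)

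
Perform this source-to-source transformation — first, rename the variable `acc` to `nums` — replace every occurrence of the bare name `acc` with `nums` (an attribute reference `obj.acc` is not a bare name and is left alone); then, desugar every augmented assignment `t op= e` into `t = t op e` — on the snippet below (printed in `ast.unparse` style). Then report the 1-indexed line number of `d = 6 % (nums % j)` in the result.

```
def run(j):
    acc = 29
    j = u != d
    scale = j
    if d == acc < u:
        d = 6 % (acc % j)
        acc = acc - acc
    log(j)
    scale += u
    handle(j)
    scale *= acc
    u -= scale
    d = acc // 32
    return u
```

6

Transformed code:
def run(j):
    nums = 29
    j = u != d
    scale = j
    if d == nums < u:
        d = 6 % (nums % j)
        nums = nums - nums
    log(j)
    scale = scale + u
    handle(j)
    scale = scale * nums
    u = u - scale
    d = nums // 32
    return u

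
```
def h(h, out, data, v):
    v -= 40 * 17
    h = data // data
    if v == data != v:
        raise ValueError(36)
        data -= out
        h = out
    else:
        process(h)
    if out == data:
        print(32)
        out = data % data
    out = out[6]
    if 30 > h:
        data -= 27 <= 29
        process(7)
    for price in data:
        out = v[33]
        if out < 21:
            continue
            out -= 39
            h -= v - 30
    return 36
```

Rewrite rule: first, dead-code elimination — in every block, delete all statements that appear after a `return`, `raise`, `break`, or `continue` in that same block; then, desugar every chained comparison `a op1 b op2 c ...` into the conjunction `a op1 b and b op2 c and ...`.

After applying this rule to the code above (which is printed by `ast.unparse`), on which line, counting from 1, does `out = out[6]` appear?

Transformed code:
def h(h, out, data, v):
    v -= 40 * 17
    h = data // data
    if v == data and data != v:
        raise ValueError(36)
    else:
        process(h)
    if out == data:
        print(32)
        out = data % data
    out = out[6]
    if 30 > h:
        data -= 27 <= 29
        process(7)
    for price in data:
        out = v[33]
        if out < 21:
            continue
    return 36

11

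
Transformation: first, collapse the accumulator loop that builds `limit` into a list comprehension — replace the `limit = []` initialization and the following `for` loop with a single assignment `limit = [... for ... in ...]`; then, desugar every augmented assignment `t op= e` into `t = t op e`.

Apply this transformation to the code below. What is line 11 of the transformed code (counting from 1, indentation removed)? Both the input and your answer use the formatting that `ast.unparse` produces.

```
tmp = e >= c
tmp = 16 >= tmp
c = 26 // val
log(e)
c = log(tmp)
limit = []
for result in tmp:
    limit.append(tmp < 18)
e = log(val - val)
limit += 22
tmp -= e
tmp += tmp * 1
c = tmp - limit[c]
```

Transformed code:
tmp = e >= c
tmp = 16 >= tmp
c = 26 // val
log(e)
c = log(tmp)
limit = [tmp < 18 for result in tmp]
e = log(val - val)
limit = limit + 22
tmp = tmp - e
tmp = tmp + tmp * 1
c = tmp - limit[c]

c = tmp - limit[c]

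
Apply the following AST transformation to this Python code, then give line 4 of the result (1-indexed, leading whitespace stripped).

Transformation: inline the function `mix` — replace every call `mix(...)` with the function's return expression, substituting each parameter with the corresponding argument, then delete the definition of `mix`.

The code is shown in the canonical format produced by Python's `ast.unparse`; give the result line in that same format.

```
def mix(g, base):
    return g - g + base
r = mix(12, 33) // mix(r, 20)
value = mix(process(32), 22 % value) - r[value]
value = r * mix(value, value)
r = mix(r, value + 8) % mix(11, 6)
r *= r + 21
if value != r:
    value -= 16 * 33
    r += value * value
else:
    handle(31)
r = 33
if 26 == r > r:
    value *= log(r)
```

Transformed code:
r = (12 - 12 + 33) // (r - r + 20)
value = process(32) - process(32) + 22 % value - r[value]
value = r * (value - value + value)
r = (r - r + (value + 8)) % (11 - 11 + 6)
r *= r + 21
if value != r:
    value -= 16 * 33
    r += value * value
else:
    handle(31)
r = 33
if 26 == r > r:
    value *= log(r)

r = (r - r + (value + 8)) % (11 - 11 + 6)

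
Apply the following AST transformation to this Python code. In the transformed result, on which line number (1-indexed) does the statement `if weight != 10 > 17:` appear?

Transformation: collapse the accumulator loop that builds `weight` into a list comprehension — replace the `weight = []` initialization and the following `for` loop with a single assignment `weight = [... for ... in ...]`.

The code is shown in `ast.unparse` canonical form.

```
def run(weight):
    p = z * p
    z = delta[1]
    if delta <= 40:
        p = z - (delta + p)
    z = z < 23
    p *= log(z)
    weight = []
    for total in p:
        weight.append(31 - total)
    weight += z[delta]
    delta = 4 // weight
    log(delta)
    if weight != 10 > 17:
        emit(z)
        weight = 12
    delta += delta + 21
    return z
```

Transformed code:
def run(weight):
    p = z * p
    z = delta[1]
    if delta <= 40:
        p = z - (delta + p)
    z = z < 23
    p *= log(z)
    weight = [31 - total for total in p]
    weight += z[delta]
    delta = 4 // weight
    log(delta)
    if weight != 10 > 17:
        emit(z)
        weight = 12
    delta += delta + 21
    return z

12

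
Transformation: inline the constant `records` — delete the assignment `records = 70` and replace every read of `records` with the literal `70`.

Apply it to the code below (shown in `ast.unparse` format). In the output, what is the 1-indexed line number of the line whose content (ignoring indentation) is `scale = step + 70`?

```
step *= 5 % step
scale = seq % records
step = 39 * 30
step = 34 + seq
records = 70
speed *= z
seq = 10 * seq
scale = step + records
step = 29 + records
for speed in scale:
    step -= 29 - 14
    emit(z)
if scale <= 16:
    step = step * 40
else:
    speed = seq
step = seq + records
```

7

Transformed code:
step *= 5 % step
scale = seq % 70
step = 39 * 30
step = 34 + seq
speed *= z
seq = 10 * seq
scale = step + 70
step = 29 + 70
for speed in scale:
    step -= 29 - 14
    emit(z)
if scale <= 16:
    step = step * 40
else:
    speed = seq
step = seq + 70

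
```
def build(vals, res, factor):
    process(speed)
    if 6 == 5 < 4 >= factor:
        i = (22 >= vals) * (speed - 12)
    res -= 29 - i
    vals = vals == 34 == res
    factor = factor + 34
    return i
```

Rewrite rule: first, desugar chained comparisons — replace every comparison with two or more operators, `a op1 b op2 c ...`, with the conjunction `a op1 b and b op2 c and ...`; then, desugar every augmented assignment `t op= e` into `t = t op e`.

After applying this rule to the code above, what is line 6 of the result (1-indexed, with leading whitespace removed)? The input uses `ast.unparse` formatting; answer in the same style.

Transformed code:
def build(vals, res, factor):
    process(speed)
    if 6 == 5 and 5 < 4 and (4 >= factor):
        i = (22 >= vals) * (speed - 12)
    res = res - (29 - i)
    vals = vals == 34 and 34 == res
    factor = factor + 34
    return i

vals = vals == 34 and 34 == res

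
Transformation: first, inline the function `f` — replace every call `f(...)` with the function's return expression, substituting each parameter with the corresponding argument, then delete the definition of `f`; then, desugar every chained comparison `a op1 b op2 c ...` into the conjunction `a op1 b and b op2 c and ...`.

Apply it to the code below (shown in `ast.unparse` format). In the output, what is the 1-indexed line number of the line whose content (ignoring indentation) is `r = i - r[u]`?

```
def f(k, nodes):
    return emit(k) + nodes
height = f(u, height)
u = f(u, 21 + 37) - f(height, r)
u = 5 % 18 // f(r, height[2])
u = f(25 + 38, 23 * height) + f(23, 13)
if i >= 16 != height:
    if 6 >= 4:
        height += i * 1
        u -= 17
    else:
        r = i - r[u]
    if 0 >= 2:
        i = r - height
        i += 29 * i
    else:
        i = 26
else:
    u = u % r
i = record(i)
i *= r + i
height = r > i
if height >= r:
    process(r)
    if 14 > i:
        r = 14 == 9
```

10

Transformed code:
height = emit(u) + height
u = emit(u) + (21 + 37) - (emit(height) + r)
u = 5 % 18 // (emit(r) + height[2])
u = emit(25 + 38) + 23 * height + (emit(23) + 13)
if i >= 16 and 16 != height:
    if 6 >= 4:
        height += i * 1
        u -= 17
    else:
        r = i - r[u]
    if 0 >= 2:
        i = r - height
        i += 29 * i
    else:
        i = 26
else:
    u = u % r
i = record(i)
i *= r + i
height = r > i
if height >= r:
    process(r)
    if 14 > i:
        r = 14 == 9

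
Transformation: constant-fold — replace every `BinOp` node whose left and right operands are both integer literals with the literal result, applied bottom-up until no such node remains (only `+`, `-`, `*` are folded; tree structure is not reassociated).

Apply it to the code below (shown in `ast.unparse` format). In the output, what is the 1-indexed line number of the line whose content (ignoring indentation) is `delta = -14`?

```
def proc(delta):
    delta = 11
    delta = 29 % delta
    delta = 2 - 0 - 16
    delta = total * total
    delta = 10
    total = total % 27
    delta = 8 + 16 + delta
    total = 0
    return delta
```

Transformed code:
def proc(delta):
    delta = 11
    delta = 29 % delta
    delta = -14
    delta = total * total
    delta = 10
    total = total % 27
    delta = 24 + delta
    total = 0
    return delta

4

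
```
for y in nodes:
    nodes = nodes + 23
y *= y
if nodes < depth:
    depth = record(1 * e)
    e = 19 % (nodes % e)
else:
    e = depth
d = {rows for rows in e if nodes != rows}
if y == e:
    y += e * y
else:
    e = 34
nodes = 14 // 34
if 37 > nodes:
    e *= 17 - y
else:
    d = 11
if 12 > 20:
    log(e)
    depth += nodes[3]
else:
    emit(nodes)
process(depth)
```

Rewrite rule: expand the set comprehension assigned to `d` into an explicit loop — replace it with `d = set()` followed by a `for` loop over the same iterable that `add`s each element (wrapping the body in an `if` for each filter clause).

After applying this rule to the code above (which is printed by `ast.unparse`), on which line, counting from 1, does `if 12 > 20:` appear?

Transformed code:
for y in nodes:
    nodes = nodes + 23
y *= y
if nodes < depth:
    depth = record(1 * e)
    e = 19 % (nodes % e)
else:
    e = depth
d = set()
for rows in e:
    if nodes != rows:
        d.add(rows)
if y == e:
    y += e * y
else:
    e = 34
nodes = 14 // 34
if 37 > nodes:
    e *= 17 - y
else:
    d = 11
if 12 > 20:
    log(e)
    depth += nodes[3]
else:
    emit(nodes)
process(depth)

22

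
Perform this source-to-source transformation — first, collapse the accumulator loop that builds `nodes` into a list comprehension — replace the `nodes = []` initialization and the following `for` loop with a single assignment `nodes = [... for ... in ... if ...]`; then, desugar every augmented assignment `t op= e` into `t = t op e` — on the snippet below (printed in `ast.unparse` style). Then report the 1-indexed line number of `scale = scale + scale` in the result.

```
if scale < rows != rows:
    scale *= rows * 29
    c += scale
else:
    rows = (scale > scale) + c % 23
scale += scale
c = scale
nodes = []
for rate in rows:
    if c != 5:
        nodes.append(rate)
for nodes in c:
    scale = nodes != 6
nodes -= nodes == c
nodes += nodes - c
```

Transformed code:
if scale < rows != rows:
    scale = scale * (rows * 29)
    c = c + scale
else:
    rows = (scale > scale) + c % 23
scale = scale + scale
c = scale
nodes = [rate for rate in rows if c != 5]
for nodes in c:
    scale = nodes != 6
nodes = nodes - (nodes == c)
nodes = nodes + (nodes - c)

6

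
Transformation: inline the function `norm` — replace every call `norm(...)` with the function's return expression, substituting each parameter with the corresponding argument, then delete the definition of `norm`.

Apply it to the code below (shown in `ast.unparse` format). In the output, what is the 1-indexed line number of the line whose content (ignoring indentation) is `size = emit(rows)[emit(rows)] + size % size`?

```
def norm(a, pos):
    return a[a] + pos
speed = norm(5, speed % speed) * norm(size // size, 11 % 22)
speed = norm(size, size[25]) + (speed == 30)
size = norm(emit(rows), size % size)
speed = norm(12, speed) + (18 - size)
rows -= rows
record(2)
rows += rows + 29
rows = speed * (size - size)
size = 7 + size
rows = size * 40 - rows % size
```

Transformed code:
speed = (5[5] + speed % speed) * ((size // size)[size // size] + 11 % 22)
speed = size[size] + size[25] + (speed == 30)
size = emit(rows)[emit(rows)] + size % size
speed = 12[12] + speed + (18 - size)
rows -= rows
record(2)
rows += rows + 29
rows = speed * (size - size)
size = 7 + size
rows = size * 40 - rows % size

3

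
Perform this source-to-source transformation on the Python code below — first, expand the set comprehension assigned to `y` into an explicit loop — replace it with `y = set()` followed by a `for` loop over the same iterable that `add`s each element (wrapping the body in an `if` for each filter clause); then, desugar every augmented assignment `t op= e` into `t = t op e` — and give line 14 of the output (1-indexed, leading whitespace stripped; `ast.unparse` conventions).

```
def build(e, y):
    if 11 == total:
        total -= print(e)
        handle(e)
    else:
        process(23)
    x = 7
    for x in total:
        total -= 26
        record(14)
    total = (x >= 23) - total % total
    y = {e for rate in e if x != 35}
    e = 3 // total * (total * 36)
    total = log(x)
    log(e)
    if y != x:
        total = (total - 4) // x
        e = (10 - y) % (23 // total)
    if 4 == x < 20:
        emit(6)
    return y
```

if x != 35:

Transformed code:
def build(e, y):
    if 11 == total:
        total = total - print(e)
        handle(e)
    else:
        process(23)
    x = 7
    for x in total:
        total = total - 26
        record(14)
    total = (x >= 23) - total % total
    y = set()
    for rate in e:
        if x != 35:
            y.add(e)
    e = 3 // total * (total * 36)
    total = log(x)
    log(e)
    if y != x:
        total = (total - 4) // x
        e = (10 - y) % (23 // total)
    if 4 == x < 20:
        emit(6)
    return y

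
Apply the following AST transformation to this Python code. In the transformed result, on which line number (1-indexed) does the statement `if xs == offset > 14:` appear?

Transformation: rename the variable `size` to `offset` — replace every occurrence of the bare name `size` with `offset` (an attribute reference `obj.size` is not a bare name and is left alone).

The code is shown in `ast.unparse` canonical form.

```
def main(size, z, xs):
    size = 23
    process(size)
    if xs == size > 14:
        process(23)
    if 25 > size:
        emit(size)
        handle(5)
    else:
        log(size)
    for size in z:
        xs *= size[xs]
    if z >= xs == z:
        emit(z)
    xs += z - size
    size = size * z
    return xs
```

Transformed code:
def main(offset, z, xs):
    offset = 23
    process(offset)
    if xs == offset > 14:
        process(23)
    if 25 > offset:
        emit(offset)
        handle(5)
    else:
        log(offset)
    for offset in z:
        xs *= offset[xs]
    if z >= xs == z:
        emit(z)
    xs += z - offset
    offset = offset * z
    return xs

4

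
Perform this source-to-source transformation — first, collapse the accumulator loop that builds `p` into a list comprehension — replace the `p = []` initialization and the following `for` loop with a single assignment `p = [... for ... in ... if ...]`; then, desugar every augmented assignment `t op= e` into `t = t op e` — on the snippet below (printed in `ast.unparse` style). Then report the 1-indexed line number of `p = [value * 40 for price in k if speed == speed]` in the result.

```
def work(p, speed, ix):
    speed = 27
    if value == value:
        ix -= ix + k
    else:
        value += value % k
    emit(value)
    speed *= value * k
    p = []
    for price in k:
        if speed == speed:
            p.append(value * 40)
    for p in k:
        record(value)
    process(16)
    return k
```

Transformed code:
def work(p, speed, ix):
    speed = 27
    if value == value:
        ix = ix - (ix + k)
    else:
        value = value + value % k
    emit(value)
    speed = speed * (value * k)
    p = [value * 40 for price in k if speed == speed]
    for p in k:
        record(value)
    process(16)
    return k

9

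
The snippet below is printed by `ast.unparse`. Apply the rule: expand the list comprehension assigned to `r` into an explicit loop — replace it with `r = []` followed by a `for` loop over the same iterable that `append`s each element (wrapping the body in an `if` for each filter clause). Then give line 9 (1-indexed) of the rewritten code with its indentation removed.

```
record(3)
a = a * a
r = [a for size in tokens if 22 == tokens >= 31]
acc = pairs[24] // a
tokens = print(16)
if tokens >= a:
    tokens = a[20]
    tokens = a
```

Transformed code:
record(3)
a = a * a
r = []
for size in tokens:
    if 22 == tokens >= 31:
        r.append(a)
acc = pairs[24] // a
tokens = print(16)
if tokens >= a:
    tokens = a[20]
    tokens = a

if tokens >= a:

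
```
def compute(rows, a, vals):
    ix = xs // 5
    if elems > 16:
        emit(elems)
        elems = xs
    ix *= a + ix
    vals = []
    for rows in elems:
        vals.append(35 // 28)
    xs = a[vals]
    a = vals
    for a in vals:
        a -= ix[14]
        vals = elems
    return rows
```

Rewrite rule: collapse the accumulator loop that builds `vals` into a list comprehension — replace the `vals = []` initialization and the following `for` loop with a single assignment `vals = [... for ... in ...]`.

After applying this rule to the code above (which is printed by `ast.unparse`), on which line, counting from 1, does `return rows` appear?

13

Transformed code:
def compute(rows, a, vals):
    ix = xs // 5
    if elems > 16:
        emit(elems)
        elems = xs
    ix *= a + ix
    vals = [35 // 28 for rows in elems]
    xs = a[vals]
    a = vals
    for a in vals:
        a -= ix[14]
        vals = elems
    return rows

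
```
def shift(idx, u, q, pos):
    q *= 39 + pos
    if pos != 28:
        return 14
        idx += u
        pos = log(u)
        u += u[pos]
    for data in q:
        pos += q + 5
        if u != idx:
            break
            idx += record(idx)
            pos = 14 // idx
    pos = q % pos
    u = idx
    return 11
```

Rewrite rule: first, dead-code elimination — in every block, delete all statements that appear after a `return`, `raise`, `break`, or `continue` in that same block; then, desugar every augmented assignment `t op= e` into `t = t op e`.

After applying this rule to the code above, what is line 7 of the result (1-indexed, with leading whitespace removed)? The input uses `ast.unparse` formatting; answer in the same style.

Transformed code:
def shift(idx, u, q, pos):
    q = q * (39 + pos)
    if pos != 28:
        return 14
    for data in q:
        pos = pos + (q + 5)
        if u != idx:
            break
    pos = q % pos
    u = idx
    return 11

if u != idx:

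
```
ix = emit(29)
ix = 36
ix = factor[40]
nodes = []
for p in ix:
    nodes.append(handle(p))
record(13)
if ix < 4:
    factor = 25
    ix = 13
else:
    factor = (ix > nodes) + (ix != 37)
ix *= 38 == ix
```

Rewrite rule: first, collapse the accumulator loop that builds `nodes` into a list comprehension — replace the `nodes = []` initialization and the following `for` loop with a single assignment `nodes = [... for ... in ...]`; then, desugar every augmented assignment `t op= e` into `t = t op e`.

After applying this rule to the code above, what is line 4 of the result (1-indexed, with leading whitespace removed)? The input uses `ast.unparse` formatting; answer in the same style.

Transformed code:
ix = emit(29)
ix = 36
ix = factor[40]
nodes = [handle(p) for p in ix]
record(13)
if ix < 4:
    factor = 25
    ix = 13
else:
    factor = (ix > nodes) + (ix != 37)
ix = ix * (38 == ix)

nodes = [handle(p) for p in ix]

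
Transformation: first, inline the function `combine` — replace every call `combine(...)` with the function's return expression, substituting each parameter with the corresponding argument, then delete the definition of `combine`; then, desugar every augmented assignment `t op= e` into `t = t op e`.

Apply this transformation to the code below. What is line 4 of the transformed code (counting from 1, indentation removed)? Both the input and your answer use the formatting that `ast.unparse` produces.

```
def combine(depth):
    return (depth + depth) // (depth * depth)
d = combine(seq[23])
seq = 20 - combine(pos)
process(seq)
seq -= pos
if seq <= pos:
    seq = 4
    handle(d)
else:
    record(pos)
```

seq = seq - pos

Transformed code:
d = (seq[23] + seq[23]) // (seq[23] * seq[23])
seq = 20 - (pos + pos) // (pos * pos)
process(seq)
seq = seq - pos
if seq <= pos:
    seq = 4
    handle(d)
else:
    record(pos)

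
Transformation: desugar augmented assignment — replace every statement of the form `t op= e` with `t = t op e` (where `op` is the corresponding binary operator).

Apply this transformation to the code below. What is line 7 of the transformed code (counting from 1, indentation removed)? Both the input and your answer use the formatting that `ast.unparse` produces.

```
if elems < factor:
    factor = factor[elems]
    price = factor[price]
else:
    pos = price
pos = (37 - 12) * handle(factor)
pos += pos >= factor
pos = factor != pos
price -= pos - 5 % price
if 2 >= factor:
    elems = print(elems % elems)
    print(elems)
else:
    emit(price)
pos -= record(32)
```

pos = pos + (pos >= factor)

Transformed code:
if elems < factor:
    factor = factor[elems]
    price = factor[price]
else:
    pos = price
pos = (37 - 12) * handle(factor)
pos = pos + (pos >= factor)
pos = factor != pos
price = price - (pos - 5 % price)
if 2 >= factor:
    elems = print(elems % elems)
    print(elems)
else:
    emit(price)
pos = pos - record(32)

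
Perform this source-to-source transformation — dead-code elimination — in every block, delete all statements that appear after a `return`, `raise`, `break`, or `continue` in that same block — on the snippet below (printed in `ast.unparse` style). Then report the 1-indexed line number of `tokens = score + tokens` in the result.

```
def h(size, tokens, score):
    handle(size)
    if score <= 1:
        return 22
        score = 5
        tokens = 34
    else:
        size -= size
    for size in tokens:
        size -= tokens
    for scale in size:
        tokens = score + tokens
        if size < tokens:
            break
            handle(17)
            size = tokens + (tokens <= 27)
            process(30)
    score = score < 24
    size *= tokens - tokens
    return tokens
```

10

Transformed code:
def h(size, tokens, score):
    handle(size)
    if score <= 1:
        return 22
    else:
        size -= size
    for size in tokens:
        size -= tokens
    for scale in size:
        tokens = score + tokens
        if size < tokens:
            break
    score = score < 24
    size *= tokens - tokens
    return tokens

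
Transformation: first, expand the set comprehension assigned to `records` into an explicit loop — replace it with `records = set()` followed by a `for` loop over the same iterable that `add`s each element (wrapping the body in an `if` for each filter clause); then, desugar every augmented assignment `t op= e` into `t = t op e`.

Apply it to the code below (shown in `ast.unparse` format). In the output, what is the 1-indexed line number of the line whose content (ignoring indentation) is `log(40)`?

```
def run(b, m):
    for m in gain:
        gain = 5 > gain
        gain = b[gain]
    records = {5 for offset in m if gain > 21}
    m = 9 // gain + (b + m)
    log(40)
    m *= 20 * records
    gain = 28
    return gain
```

10

Transformed code:
def run(b, m):
    for m in gain:
        gain = 5 > gain
        gain = b[gain]
    records = set()
    for offset in m:
        if gain > 21:
            records.add(5)
    m = 9 // gain + (b + m)
    log(40)
    m = m * (20 * records)
    gain = 28
    return gain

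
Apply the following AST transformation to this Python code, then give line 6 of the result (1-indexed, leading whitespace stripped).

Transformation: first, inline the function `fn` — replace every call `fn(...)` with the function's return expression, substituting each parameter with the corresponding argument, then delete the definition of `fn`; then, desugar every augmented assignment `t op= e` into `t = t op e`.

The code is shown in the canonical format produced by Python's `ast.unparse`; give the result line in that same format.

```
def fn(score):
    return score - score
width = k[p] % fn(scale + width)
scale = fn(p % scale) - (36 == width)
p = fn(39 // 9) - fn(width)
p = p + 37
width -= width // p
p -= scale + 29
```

p = p - (scale + 29)

Transformed code:
width = k[p] % (scale + width - (scale + width))
scale = p % scale - p % scale - (36 == width)
p = 39 // 9 - 39 // 9 - (width - width)
p = p + 37
width = width - width // p
p = p - (scale + 29)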